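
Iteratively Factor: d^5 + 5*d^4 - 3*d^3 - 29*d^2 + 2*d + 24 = (d + 4)*(d^4 + d^3 - 7*d^2 - d + 6) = (d + 1)*(d + 4)*(d^3 - 7*d + 6) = (d + 1)*(d + 3)*(d + 4)*(d^2 - 3*d + 2) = (d - 1)*(d + 1)*(d + 3)*(d + 4)*(d - 2)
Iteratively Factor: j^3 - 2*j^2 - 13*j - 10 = (j + 1)*(j^2 - 3*j - 10) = (j + 1)*(j + 2)*(j - 5)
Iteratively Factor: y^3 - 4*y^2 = (y)*(y^2 - 4*y) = y^2*(y - 4)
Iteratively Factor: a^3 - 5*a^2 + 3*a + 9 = (a - 3)*(a^2 - 2*a - 3) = (a - 3)^2*(a + 1)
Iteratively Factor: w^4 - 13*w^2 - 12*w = (w + 3)*(w^3 - 3*w^2 - 4*w) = (w + 1)*(w + 3)*(w^2 - 4*w) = w*(w + 1)*(w + 3)*(w - 4)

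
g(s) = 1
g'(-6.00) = 0.00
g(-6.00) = 1.00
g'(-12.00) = 0.00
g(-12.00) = 1.00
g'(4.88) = 0.00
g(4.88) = 1.00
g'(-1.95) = 0.00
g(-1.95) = 1.00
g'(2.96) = 0.00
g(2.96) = 1.00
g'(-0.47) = 0.00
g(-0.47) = 1.00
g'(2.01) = 0.00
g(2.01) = 1.00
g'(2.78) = 0.00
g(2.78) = 1.00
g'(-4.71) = 0.00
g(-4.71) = 1.00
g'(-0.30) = 0.00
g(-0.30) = 1.00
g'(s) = 0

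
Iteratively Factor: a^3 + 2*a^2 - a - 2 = (a + 2)*(a^2 - 1) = (a + 1)*(a + 2)*(a - 1)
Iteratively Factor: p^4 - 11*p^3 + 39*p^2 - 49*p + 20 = (p - 4)*(p^3 - 7*p^2 + 11*p - 5) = (p - 4)*(p - 1)*(p^2 - 6*p + 5) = (p - 5)*(p - 4)*(p - 1)*(p - 1)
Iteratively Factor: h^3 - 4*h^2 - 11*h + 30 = (h - 2)*(h^2 - 2*h - 15) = (h - 5)*(h - 2)*(h + 3)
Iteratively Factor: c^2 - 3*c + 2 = (c - 2)*(c - 1)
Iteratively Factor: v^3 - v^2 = (v)*(v^2 - v) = v*(v - 1)*(v)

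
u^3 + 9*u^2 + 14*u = u*(u + 2)*(u + 7)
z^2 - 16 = (z - 4)*(z + 4)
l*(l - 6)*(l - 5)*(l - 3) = l^4 - 14*l^3 + 63*l^2 - 90*l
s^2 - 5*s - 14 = (s - 7)*(s + 2)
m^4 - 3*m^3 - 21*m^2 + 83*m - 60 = (m - 4)*(m - 3)*(m - 1)*(m + 5)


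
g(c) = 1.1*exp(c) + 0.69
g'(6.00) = 443.77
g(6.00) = 444.46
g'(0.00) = 1.10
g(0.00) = 1.79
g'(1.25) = 3.84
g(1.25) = 4.53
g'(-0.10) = 1.00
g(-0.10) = 1.69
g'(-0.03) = 1.07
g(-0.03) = 1.76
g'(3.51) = 36.79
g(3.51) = 37.48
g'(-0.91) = 0.44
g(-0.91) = 1.13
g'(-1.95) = 0.16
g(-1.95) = 0.85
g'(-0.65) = 0.57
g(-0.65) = 1.26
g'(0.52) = 1.85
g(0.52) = 2.54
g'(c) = 1.1*exp(c)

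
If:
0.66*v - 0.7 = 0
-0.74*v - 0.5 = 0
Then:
No Solution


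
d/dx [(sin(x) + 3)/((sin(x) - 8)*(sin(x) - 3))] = (-6*sin(x) + cos(x)^2 + 56)*cos(x)/((sin(x) - 8)^2*(sin(x) - 3)^2)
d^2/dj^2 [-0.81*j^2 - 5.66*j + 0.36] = -1.62000000000000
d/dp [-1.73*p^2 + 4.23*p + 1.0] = 4.23 - 3.46*p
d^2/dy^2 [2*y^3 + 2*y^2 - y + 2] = 12*y + 4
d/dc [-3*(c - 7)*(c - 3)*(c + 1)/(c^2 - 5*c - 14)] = 3*(-c^2 - 4*c + 1)/(c^2 + 4*c + 4)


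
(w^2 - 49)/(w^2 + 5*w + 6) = (w^2 - 49)/(w^2 + 5*w + 6)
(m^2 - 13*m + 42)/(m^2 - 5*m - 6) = (m - 7)/(m + 1)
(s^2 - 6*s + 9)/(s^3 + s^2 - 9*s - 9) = (s - 3)/(s^2 + 4*s + 3)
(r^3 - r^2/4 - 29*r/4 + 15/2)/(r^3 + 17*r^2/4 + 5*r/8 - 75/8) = 2*(r - 2)/(2*r + 5)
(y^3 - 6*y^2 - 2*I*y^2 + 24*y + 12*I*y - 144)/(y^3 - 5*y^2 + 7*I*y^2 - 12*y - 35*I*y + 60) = (y^2 - 6*y*(1 + I) + 36*I)/(y^2 + y*(-5 + 3*I) - 15*I)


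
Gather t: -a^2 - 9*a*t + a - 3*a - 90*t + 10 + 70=-a^2 - 2*a + t*(-9*a - 90) + 80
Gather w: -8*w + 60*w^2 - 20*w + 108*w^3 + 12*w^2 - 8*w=108*w^3 + 72*w^2 - 36*w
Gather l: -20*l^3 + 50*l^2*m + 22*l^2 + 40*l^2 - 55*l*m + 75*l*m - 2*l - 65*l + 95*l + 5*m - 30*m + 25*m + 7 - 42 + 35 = -20*l^3 + l^2*(50*m + 62) + l*(20*m + 28)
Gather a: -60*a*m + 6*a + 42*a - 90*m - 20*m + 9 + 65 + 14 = a*(48 - 60*m) - 110*m + 88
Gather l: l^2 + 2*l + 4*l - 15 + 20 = l^2 + 6*l + 5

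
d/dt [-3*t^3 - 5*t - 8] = -9*t^2 - 5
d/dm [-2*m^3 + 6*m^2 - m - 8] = -6*m^2 + 12*m - 1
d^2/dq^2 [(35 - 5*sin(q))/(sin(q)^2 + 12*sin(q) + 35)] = 5*(9*sin(q)^5 - 40*sin(q)^4 - 406*sin(q)^2 + 4526*sin(q) + 237*sin(3*q)/2 - sin(5*q)/2 + 2366)/((sin(q) + 5)^3*(sin(q) + 7)^3)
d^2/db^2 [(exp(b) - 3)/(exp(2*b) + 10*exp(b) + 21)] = (exp(4*b) - 22*exp(3*b) - 216*exp(2*b) - 258*exp(b) + 1071)*exp(b)/(exp(6*b) + 30*exp(5*b) + 363*exp(4*b) + 2260*exp(3*b) + 7623*exp(2*b) + 13230*exp(b) + 9261)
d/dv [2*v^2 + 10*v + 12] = 4*v + 10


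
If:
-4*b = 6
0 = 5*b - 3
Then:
No Solution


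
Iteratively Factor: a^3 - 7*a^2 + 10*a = (a - 5)*(a^2 - 2*a) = a*(a - 5)*(a - 2)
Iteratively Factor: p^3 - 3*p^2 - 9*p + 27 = (p + 3)*(p^2 - 6*p + 9) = (p - 3)*(p + 3)*(p - 3)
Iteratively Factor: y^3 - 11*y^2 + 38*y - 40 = (y - 2)*(y^2 - 9*y + 20) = (y - 5)*(y - 2)*(y - 4)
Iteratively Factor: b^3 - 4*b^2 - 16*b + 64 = (b - 4)*(b^2 - 16) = (b - 4)^2*(b + 4)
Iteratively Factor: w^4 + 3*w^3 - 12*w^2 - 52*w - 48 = (w + 3)*(w^3 - 12*w - 16) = (w + 2)*(w + 3)*(w^2 - 2*w - 8) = (w + 2)^2*(w + 3)*(w - 4)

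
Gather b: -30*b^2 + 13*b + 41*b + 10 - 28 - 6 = -30*b^2 + 54*b - 24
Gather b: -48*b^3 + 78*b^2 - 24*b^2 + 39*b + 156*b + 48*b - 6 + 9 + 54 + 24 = -48*b^3 + 54*b^2 + 243*b + 81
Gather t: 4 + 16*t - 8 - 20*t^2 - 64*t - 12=-20*t^2 - 48*t - 16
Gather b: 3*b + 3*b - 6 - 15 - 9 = 6*b - 30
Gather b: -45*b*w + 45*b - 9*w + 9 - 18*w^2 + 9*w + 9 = b*(45 - 45*w) - 18*w^2 + 18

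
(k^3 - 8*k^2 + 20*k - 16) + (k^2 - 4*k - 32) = k^3 - 7*k^2 + 16*k - 48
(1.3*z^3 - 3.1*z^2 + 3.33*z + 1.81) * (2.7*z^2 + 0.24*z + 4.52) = 3.51*z^5 - 8.058*z^4 + 14.123*z^3 - 8.3258*z^2 + 15.486*z + 8.1812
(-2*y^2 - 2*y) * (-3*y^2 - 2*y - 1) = 6*y^4 + 10*y^3 + 6*y^2 + 2*y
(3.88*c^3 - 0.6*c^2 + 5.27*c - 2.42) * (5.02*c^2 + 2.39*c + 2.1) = 19.4776*c^5 + 6.2612*c^4 + 33.1694*c^3 - 0.813099999999999*c^2 + 5.2832*c - 5.082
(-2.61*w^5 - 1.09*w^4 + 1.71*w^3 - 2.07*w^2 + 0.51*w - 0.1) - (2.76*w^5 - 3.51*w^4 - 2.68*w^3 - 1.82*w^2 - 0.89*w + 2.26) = -5.37*w^5 + 2.42*w^4 + 4.39*w^3 - 0.25*w^2 + 1.4*w - 2.36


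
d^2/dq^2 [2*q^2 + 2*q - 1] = 4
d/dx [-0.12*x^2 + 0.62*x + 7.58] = 0.62 - 0.24*x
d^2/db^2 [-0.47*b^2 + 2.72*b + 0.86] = -0.940000000000000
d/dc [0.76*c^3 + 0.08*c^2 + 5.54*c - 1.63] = 2.28*c^2 + 0.16*c + 5.54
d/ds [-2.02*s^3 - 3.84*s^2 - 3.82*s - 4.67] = -6.06*s^2 - 7.68*s - 3.82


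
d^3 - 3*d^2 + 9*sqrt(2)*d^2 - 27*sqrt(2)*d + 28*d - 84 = (d - 3)*(d + 2*sqrt(2))*(d + 7*sqrt(2))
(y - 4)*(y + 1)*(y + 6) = y^3 + 3*y^2 - 22*y - 24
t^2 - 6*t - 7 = (t - 7)*(t + 1)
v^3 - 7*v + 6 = (v - 2)*(v - 1)*(v + 3)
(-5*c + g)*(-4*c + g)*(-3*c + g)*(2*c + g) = -120*c^4 + 34*c^3*g + 23*c^2*g^2 - 10*c*g^3 + g^4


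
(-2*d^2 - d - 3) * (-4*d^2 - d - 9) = 8*d^4 + 6*d^3 + 31*d^2 + 12*d + 27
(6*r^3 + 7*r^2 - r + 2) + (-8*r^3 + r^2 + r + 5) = -2*r^3 + 8*r^2 + 7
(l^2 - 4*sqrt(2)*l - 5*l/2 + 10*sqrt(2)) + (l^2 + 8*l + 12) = 2*l^2 - 4*sqrt(2)*l + 11*l/2 + 12 + 10*sqrt(2)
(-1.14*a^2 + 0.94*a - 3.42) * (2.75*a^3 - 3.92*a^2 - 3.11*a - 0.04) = -3.135*a^5 + 7.0538*a^4 - 9.5444*a^3 + 10.5286*a^2 + 10.5986*a + 0.1368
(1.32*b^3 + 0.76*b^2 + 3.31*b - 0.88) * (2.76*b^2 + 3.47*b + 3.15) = 3.6432*b^5 + 6.678*b^4 + 15.9308*b^3 + 11.4509*b^2 + 7.3729*b - 2.772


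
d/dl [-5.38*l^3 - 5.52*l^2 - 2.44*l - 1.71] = -16.14*l^2 - 11.04*l - 2.44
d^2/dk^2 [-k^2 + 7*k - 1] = -2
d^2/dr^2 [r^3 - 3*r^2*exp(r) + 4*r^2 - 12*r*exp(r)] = -3*r^2*exp(r) - 24*r*exp(r) + 6*r - 30*exp(r) + 8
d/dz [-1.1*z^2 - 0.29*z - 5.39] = -2.2*z - 0.29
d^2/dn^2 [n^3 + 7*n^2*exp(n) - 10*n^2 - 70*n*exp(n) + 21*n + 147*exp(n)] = 7*n^2*exp(n) - 42*n*exp(n) + 6*n + 21*exp(n) - 20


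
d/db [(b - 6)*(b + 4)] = 2*b - 2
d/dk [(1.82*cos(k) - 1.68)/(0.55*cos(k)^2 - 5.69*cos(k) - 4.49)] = (1.001*cos(k)^2 - 1.848*cos(k) + 17.731)*sin(k)/(0.3025*cos(k)^4 - 6.259*cos(k)^3 + 27.4371*cos(k)^2 + 51.0962*cos(k) + 20.1601)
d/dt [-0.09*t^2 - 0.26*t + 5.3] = -0.18*t - 0.26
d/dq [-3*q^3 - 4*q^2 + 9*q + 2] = -9*q^2 - 8*q + 9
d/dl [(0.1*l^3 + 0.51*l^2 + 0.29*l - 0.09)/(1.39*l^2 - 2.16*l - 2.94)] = (0.139*l^4 - 0.432*l^3 - 2.3867*l^2 - 2.7486*l - 1.047)/(1.9321*l^4 - 6.0048*l^3 - 3.5076*l^2 + 12.7008*l + 8.6436)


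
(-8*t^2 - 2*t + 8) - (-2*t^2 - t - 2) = -6*t^2 - t + 10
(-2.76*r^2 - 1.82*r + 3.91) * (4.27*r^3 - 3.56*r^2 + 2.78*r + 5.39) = -11.7852*r^5 + 2.0542*r^4 + 15.5021*r^3 - 33.8556*r^2 + 1.06*r + 21.0749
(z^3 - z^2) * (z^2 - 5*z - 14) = z^5 - 6*z^4 - 9*z^3 + 14*z^2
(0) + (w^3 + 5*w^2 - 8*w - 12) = w^3 + 5*w^2 - 8*w - 12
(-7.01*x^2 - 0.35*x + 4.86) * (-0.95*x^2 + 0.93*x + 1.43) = 6.6595*x^4 - 6.1868*x^3 - 14.9668*x^2 + 4.0193*x + 6.9498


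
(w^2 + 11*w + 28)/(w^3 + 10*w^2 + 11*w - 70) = (w + 4)/(w^2 + 3*w - 10)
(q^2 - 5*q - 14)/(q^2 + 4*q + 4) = (q - 7)/(q + 2)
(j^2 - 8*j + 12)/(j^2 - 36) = (j - 2)/(j + 6)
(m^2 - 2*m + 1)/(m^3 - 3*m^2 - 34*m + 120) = (m^2 - 2*m + 1)/(m^3 - 3*m^2 - 34*m + 120)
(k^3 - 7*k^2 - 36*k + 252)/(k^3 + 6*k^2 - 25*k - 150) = (k^2 - 13*k + 42)/(k^2 - 25)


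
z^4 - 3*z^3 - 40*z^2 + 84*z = z*(z - 7)*(z - 2)*(z + 6)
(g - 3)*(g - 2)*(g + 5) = g^3 - 19*g + 30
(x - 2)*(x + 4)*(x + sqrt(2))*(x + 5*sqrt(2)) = x^4 + 2*x^3 + 6*sqrt(2)*x^3 + 2*x^2 + 12*sqrt(2)*x^2 - 48*sqrt(2)*x + 20*x - 80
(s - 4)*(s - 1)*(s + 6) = s^3 + s^2 - 26*s + 24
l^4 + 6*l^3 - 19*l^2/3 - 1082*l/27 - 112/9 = (l - 8/3)*(l + 1/3)*(l + 7/3)*(l + 6)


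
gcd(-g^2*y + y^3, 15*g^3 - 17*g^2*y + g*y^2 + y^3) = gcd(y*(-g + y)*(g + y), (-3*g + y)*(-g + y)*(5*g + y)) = -g + y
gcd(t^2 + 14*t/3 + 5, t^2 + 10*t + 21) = t + 3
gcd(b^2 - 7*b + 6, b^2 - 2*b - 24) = b - 6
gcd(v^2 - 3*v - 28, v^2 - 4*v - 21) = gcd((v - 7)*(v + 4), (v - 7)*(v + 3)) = v - 7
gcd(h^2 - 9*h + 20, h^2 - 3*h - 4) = h - 4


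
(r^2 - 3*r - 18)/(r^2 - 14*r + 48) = (r + 3)/(r - 8)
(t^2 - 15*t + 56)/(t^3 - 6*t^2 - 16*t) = (t - 7)/(t*(t + 2))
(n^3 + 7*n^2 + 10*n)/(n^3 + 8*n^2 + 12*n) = (n + 5)/(n + 6)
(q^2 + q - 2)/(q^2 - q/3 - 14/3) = 3*(q - 1)/(3*q - 7)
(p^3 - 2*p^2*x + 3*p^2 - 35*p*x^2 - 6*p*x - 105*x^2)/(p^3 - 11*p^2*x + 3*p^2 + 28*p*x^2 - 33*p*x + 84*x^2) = (-p - 5*x)/(-p + 4*x)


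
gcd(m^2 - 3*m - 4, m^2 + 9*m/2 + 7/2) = m + 1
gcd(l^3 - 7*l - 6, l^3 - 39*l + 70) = 1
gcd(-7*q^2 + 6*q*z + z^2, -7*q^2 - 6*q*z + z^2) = 1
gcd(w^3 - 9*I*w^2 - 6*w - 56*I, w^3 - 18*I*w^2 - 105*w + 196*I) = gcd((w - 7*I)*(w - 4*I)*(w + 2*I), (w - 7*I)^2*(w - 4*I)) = w^2 - 11*I*w - 28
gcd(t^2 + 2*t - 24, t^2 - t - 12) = t - 4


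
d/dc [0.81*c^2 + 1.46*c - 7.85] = 1.62*c + 1.46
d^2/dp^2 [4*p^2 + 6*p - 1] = 8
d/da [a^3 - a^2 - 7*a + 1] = 3*a^2 - 2*a - 7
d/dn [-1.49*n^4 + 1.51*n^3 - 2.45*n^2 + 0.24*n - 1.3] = -5.96*n^3 + 4.53*n^2 - 4.9*n + 0.24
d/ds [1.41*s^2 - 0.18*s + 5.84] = 2.82*s - 0.18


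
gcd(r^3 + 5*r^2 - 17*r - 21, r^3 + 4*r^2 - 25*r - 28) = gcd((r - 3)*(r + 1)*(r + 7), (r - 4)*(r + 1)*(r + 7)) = r^2 + 8*r + 7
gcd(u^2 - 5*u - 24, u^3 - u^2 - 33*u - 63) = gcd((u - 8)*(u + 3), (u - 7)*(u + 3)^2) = u + 3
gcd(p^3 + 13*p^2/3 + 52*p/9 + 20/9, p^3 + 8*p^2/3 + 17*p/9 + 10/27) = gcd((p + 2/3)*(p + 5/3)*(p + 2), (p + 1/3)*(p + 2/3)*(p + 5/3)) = p^2 + 7*p/3 + 10/9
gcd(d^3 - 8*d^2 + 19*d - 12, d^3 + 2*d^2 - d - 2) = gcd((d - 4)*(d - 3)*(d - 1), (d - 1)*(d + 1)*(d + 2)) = d - 1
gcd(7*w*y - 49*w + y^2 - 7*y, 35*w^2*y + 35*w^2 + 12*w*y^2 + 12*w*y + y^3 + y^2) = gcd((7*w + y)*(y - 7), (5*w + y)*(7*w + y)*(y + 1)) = 7*w + y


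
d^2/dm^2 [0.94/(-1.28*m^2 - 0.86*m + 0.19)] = (3.080192*m^2 + 2.069504*m - 0.94*(2.56*m + 0.86)*(5.12*m + 1.72) - 0.457216)/(1.28*m^2 + 0.86*m - 0.19)^3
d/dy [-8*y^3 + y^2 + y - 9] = -24*y^2 + 2*y + 1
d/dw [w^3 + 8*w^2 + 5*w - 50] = 3*w^2 + 16*w + 5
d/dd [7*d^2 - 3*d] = 14*d - 3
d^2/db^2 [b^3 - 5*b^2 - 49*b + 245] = 6*b - 10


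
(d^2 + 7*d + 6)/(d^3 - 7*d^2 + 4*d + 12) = (d + 6)/(d^2 - 8*d + 12)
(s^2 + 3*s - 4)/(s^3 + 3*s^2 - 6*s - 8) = (s - 1)/(s^2 - s - 2)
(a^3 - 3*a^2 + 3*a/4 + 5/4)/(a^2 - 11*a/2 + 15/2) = (2*a^2 - a - 1)/(2*(a - 3))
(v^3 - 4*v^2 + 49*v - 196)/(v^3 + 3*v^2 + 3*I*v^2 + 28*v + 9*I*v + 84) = (v^2 - v*(4 + 7*I) + 28*I)/(v^2 + v*(3 - 4*I) - 12*I)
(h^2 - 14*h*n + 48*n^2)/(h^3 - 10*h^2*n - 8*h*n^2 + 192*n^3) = 1/(h + 4*n)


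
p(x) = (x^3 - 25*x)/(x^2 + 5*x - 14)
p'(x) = (-2*x - 5)*(x^3 - 25*x)/(x^2 + 5*x - 14)^2 + (3*x^2 - 25)/(x^2 + 5*x - 14)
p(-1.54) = -1.80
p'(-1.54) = 0.75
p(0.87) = 2.37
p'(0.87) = 4.35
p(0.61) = 1.42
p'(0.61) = 3.09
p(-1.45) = -1.73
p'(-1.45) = 0.79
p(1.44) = 6.99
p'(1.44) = 15.62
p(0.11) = 0.20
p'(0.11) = 1.94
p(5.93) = 1.19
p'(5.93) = 1.19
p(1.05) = 3.28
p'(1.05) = 5.88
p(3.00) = -4.80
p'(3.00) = 5.48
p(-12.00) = -20.40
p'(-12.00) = 0.28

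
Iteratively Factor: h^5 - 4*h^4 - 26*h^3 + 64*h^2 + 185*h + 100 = (h + 1)*(h^4 - 5*h^3 - 21*h^2 + 85*h + 100) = (h + 1)*(h + 4)*(h^3 - 9*h^2 + 15*h + 25) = (h - 5)*(h + 1)*(h + 4)*(h^2 - 4*h - 5) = (h - 5)^2*(h + 1)*(h + 4)*(h + 1)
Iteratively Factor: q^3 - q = (q)*(q^2 - 1) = q*(q + 1)*(q - 1)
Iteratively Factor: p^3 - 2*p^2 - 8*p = (p - 4)*(p^2 + 2*p) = (p - 4)*(p + 2)*(p)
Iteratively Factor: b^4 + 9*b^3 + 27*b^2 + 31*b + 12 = (b + 1)*(b^3 + 8*b^2 + 19*b + 12) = (b + 1)*(b + 4)*(b^2 + 4*b + 3) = (b + 1)^2*(b + 4)*(b + 3)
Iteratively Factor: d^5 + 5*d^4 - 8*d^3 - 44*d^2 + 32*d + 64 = (d + 1)*(d^4 + 4*d^3 - 12*d^2 - 32*d + 64) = (d - 2)*(d + 1)*(d^3 + 6*d^2 - 32) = (d - 2)*(d + 1)*(d + 4)*(d^2 + 2*d - 8) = (d - 2)^2*(d + 1)*(d + 4)*(d + 4)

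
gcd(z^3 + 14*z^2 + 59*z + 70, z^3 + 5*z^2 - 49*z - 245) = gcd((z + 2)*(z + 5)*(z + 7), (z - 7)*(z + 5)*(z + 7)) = z^2 + 12*z + 35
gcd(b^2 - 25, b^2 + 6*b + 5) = b + 5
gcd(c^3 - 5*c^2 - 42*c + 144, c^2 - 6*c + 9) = c - 3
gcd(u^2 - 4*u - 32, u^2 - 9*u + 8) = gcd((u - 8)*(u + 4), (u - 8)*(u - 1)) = u - 8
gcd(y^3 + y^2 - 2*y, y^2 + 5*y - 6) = y - 1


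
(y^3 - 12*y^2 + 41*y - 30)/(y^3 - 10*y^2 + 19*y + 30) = (y - 1)/(y + 1)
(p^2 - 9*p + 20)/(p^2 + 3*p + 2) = (p^2 - 9*p + 20)/(p^2 + 3*p + 2)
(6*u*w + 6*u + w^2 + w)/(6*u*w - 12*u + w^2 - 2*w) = (w + 1)/(w - 2)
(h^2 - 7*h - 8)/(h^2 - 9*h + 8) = (h + 1)/(h - 1)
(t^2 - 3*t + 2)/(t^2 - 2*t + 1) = (t - 2)/(t - 1)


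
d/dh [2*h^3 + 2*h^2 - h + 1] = 6*h^2 + 4*h - 1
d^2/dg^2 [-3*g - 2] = 0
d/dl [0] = 0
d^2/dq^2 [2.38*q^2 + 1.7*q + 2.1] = 4.76000000000000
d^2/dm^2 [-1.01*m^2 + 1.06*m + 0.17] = -2.02000000000000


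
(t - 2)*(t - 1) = t^2 - 3*t + 2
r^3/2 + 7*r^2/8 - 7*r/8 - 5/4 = (r/2 + 1)*(r - 5/4)*(r + 1)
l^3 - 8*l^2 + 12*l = l*(l - 6)*(l - 2)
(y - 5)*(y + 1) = y^2 - 4*y - 5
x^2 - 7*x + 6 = (x - 6)*(x - 1)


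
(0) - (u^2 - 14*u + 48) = -u^2 + 14*u - 48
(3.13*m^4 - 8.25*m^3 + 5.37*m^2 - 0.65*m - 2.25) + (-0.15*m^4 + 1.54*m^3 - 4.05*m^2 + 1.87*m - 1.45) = 2.98*m^4 - 6.71*m^3 + 1.32*m^2 + 1.22*m - 3.7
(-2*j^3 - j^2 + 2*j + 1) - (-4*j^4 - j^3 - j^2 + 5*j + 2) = 4*j^4 - j^3 - 3*j - 1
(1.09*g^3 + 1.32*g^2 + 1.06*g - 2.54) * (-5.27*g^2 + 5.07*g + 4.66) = -5.7443*g^5 - 1.4301*g^4 + 6.1856*g^3 + 24.9112*g^2 - 7.9382*g - 11.8364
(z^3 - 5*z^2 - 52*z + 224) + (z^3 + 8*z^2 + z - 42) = 2*z^3 + 3*z^2 - 51*z + 182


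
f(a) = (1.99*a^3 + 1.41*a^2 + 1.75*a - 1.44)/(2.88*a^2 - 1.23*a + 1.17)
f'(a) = (1.23 - 5.76*a)*(1.99*a^3 + 1.41*a^2 + 1.75*a - 1.44)/(2.88*a^2 - 1.23*a + 1.17)^2 + (5.97*a^2 + 2.82*a + 1.75)/(2.88*a^2 - 1.23*a + 1.17)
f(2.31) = 2.53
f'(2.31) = 0.70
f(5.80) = 4.89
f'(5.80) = 0.68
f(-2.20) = -1.10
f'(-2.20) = 0.51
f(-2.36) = -1.19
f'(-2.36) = 0.53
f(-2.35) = -1.18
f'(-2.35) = 0.53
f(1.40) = 1.81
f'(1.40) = 0.98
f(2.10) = 2.38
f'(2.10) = 0.72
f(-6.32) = -3.70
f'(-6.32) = 0.67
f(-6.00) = -3.48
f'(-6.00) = 0.67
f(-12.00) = -7.57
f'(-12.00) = 0.69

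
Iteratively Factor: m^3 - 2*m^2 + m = (m - 1)*(m^2 - m) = (m - 1)^2*(m)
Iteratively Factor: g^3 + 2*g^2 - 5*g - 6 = (g + 1)*(g^2 + g - 6) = (g - 2)*(g + 1)*(g + 3)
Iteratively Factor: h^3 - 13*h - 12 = (h - 4)*(h^2 + 4*h + 3) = (h - 4)*(h + 3)*(h + 1)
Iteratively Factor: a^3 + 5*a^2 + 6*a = (a + 2)*(a^2 + 3*a) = (a + 2)*(a + 3)*(a)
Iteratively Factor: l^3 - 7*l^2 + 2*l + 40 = (l + 2)*(l^2 - 9*l + 20) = (l - 5)*(l + 2)*(l - 4)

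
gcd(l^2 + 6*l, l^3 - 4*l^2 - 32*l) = l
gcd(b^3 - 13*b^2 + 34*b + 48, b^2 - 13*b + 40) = b - 8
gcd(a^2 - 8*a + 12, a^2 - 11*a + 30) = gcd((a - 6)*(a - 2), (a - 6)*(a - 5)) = a - 6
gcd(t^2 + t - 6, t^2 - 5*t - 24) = t + 3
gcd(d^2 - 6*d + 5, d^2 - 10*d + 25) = d - 5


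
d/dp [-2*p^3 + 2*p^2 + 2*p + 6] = -6*p^2 + 4*p + 2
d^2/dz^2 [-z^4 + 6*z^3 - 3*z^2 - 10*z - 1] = -12*z^2 + 36*z - 6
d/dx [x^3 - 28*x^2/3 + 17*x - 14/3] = 3*x^2 - 56*x/3 + 17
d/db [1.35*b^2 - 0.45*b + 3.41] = 2.7*b - 0.45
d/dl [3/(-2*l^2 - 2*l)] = 3*(2*l + 1)/(2*l^2*(l + 1)^2)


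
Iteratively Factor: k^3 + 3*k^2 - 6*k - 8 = (k + 4)*(k^2 - k - 2) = (k - 2)*(k + 4)*(k + 1)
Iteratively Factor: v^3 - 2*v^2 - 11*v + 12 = (v + 3)*(v^2 - 5*v + 4) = (v - 1)*(v + 3)*(v - 4)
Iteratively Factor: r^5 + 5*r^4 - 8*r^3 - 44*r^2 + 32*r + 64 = (r + 4)*(r^4 + r^3 - 12*r^2 + 4*r + 16) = (r - 2)*(r + 4)*(r^3 + 3*r^2 - 6*r - 8) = (r - 2)*(r + 4)^2*(r^2 - r - 2) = (r - 2)*(r + 1)*(r + 4)^2*(r - 2)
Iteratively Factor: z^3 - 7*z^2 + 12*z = (z)*(z^2 - 7*z + 12) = z*(z - 4)*(z - 3)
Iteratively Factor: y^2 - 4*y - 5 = (y + 1)*(y - 5)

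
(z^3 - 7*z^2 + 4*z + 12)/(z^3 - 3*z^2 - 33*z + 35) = (z^3 - 7*z^2 + 4*z + 12)/(z^3 - 3*z^2 - 33*z + 35)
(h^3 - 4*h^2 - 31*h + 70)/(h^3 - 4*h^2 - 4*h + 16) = (h^2 - 2*h - 35)/(h^2 - 2*h - 8)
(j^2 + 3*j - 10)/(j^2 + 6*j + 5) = (j - 2)/(j + 1)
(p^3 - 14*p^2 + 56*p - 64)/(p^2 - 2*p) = p - 12 + 32/p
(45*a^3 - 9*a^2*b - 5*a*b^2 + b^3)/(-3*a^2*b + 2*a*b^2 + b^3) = (-15*a^2 + 8*a*b - b^2)/(b*(a - b))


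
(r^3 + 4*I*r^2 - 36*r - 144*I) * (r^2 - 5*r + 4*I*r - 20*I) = r^5 - 5*r^4 + 8*I*r^4 - 52*r^3 - 40*I*r^3 + 260*r^2 - 288*I*r^2 + 576*r + 1440*I*r - 2880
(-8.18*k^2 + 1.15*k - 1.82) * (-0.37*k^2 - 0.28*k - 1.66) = 3.0266*k^4 + 1.8649*k^3 + 13.9302*k^2 - 1.3994*k + 3.0212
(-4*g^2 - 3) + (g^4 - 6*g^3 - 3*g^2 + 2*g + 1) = g^4 - 6*g^3 - 7*g^2 + 2*g - 2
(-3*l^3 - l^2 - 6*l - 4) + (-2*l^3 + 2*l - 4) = -5*l^3 - l^2 - 4*l - 8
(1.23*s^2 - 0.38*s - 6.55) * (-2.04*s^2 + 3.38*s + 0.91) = -2.5092*s^4 + 4.9326*s^3 + 13.1969*s^2 - 22.4848*s - 5.9605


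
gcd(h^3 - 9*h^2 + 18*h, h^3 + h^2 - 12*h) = h^2 - 3*h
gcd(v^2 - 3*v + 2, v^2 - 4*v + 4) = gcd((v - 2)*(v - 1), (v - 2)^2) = v - 2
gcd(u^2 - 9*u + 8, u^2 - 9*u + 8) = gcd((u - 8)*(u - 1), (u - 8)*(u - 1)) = u^2 - 9*u + 8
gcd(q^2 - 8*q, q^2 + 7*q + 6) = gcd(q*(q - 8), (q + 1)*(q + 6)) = 1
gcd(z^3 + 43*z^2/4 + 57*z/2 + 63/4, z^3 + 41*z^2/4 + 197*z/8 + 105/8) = z^2 + 31*z/4 + 21/4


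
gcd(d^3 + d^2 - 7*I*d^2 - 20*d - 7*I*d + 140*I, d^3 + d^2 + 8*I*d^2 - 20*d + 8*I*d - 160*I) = d^2 + d - 20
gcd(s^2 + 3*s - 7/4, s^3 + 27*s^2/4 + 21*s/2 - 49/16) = s + 7/2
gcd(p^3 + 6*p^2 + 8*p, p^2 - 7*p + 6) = 1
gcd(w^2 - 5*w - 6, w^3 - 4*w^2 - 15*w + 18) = w - 6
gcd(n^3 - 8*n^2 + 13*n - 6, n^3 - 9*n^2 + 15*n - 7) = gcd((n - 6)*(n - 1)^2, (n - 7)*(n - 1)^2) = n^2 - 2*n + 1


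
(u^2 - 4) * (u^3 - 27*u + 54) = u^5 - 31*u^3 + 54*u^2 + 108*u - 216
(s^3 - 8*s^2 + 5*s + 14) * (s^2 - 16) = s^5 - 8*s^4 - 11*s^3 + 142*s^2 - 80*s - 224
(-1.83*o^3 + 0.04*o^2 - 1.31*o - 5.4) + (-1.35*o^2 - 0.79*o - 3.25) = -1.83*o^3 - 1.31*o^2 - 2.1*o - 8.65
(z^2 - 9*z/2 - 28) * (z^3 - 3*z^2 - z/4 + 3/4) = z^5 - 15*z^4/2 - 59*z^3/4 + 687*z^2/8 + 29*z/8 - 21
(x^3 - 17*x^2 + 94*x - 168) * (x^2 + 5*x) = x^5 - 12*x^4 + 9*x^3 + 302*x^2 - 840*x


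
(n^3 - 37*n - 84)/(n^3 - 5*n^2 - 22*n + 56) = (n + 3)/(n - 2)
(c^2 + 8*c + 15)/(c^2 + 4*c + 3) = (c + 5)/(c + 1)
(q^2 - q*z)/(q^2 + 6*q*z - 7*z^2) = q/(q + 7*z)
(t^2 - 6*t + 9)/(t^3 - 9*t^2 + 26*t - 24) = (t - 3)/(t^2 - 6*t + 8)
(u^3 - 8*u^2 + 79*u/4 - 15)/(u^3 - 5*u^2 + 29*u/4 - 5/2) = (2*u^2 - 11*u + 12)/(2*u^2 - 5*u + 2)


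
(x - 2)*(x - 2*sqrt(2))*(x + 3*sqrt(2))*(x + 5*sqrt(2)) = x^4 - 2*x^3 + 6*sqrt(2)*x^3 - 12*sqrt(2)*x^2 - 2*x^2 - 60*sqrt(2)*x + 4*x + 120*sqrt(2)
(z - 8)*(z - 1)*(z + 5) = z^3 - 4*z^2 - 37*z + 40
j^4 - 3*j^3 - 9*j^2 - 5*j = j*(j - 5)*(j + 1)^2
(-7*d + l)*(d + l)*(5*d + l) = -35*d^3 - 37*d^2*l - d*l^2 + l^3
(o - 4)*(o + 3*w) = o^2 + 3*o*w - 4*o - 12*w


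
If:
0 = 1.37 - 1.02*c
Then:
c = 1.34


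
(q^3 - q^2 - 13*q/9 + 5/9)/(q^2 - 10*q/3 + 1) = (3*q^2 - 2*q - 5)/(3*(q - 3))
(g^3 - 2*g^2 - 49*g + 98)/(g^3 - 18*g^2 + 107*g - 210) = (g^2 + 5*g - 14)/(g^2 - 11*g + 30)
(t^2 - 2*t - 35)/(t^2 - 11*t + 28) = (t + 5)/(t - 4)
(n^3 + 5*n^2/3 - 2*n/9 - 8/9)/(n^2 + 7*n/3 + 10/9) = (9*n^3 + 15*n^2 - 2*n - 8)/(9*n^2 + 21*n + 10)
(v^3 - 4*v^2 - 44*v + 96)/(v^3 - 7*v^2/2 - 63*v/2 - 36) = 2*(v^2 + 4*v - 12)/(2*v^2 + 9*v + 9)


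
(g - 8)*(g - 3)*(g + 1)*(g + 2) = g^4 - 8*g^3 - 7*g^2 + 50*g + 48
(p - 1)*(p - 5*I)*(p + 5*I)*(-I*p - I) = -I*p^4 - 24*I*p^2 + 25*I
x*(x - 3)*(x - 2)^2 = x^4 - 7*x^3 + 16*x^2 - 12*x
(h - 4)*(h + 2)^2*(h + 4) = h^4 + 4*h^3 - 12*h^2 - 64*h - 64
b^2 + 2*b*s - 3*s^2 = (b - s)*(b + 3*s)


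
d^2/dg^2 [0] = 0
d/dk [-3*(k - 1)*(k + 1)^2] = 3*(1 - 3*k)*(k + 1)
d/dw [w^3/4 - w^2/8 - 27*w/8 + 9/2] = 3*w^2/4 - w/4 - 27/8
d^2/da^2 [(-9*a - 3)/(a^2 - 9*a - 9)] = 6*((2*a - 9)^2*(3*a + 1) + (9*a - 26)*(-a^2 + 9*a + 9))/(-a^2 + 9*a + 9)^3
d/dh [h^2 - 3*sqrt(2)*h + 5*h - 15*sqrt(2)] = 2*h - 3*sqrt(2) + 5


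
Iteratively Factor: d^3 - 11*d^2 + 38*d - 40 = (d - 2)*(d^2 - 9*d + 20) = (d - 4)*(d - 2)*(d - 5)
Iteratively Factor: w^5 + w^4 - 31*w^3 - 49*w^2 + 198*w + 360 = (w + 3)*(w^4 - 2*w^3 - 25*w^2 + 26*w + 120) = (w - 5)*(w + 3)*(w^3 + 3*w^2 - 10*w - 24) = (w - 5)*(w - 3)*(w + 3)*(w^2 + 6*w + 8) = (w - 5)*(w - 3)*(w + 2)*(w + 3)*(w + 4)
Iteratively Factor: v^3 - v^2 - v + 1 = (v + 1)*(v^2 - 2*v + 1) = (v - 1)*(v + 1)*(v - 1)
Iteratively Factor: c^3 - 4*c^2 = (c)*(c^2 - 4*c) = c^2*(c - 4)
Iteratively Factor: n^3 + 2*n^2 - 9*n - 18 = (n - 3)*(n^2 + 5*n + 6) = (n - 3)*(n + 2)*(n + 3)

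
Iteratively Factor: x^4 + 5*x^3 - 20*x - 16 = (x + 4)*(x^3 + x^2 - 4*x - 4) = (x + 2)*(x + 4)*(x^2 - x - 2) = (x + 1)*(x + 2)*(x + 4)*(x - 2)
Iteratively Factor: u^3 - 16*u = (u + 4)*(u^2 - 4*u) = (u - 4)*(u + 4)*(u)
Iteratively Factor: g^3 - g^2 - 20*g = (g - 5)*(g^2 + 4*g) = g*(g - 5)*(g + 4)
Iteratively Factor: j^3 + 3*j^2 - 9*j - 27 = (j + 3)*(j^2 - 9) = (j + 3)^2*(j - 3)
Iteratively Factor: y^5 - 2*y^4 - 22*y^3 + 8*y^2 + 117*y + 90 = (y + 2)*(y^4 - 4*y^3 - 14*y^2 + 36*y + 45) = (y - 3)*(y + 2)*(y^3 - y^2 - 17*y - 15) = (y - 5)*(y - 3)*(y + 2)*(y^2 + 4*y + 3) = (y - 5)*(y - 3)*(y + 2)*(y + 3)*(y + 1)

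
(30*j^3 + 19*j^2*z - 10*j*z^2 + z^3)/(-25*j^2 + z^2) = (-6*j^2 - 5*j*z + z^2)/(5*j + z)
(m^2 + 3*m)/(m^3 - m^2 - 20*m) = (m + 3)/(m^2 - m - 20)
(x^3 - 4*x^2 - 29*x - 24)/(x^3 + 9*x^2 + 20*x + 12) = (x^2 - 5*x - 24)/(x^2 + 8*x + 12)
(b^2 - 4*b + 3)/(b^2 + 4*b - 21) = (b - 1)/(b + 7)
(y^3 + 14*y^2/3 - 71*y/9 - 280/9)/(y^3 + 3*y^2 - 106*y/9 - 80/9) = (3*y + 7)/(3*y + 2)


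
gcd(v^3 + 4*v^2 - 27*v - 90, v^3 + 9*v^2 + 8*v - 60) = v + 6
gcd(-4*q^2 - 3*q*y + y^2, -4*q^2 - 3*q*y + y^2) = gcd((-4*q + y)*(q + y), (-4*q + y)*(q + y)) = -4*q^2 - 3*q*y + y^2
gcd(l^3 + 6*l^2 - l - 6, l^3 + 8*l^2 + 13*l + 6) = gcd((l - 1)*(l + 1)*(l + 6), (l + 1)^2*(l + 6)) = l^2 + 7*l + 6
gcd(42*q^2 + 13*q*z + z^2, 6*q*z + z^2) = 6*q + z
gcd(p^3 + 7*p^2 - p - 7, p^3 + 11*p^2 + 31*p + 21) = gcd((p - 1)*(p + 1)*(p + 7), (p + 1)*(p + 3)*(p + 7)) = p^2 + 8*p + 7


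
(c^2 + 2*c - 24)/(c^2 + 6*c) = (c - 4)/c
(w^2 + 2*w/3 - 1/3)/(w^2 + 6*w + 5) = (w - 1/3)/(w + 5)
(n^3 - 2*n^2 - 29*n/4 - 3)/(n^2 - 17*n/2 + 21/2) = (4*n^3 - 8*n^2 - 29*n - 12)/(2*(2*n^2 - 17*n + 21))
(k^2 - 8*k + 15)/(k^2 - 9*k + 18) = (k - 5)/(k - 6)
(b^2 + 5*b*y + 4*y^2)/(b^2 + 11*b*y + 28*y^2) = (b + y)/(b + 7*y)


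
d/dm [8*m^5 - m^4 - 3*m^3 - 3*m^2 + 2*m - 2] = 40*m^4 - 4*m^3 - 9*m^2 - 6*m + 2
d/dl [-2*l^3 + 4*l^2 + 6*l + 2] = -6*l^2 + 8*l + 6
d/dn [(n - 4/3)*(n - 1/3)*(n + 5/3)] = 3*n^2 - 7/3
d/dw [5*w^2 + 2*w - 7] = 10*w + 2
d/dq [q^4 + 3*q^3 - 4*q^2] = q*(4*q^2 + 9*q - 8)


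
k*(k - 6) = k^2 - 6*k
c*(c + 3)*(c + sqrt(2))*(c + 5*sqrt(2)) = c^4 + 3*c^3 + 6*sqrt(2)*c^3 + 10*c^2 + 18*sqrt(2)*c^2 + 30*c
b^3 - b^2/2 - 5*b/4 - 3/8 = (b - 3/2)*(b + 1/2)^2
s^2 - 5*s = s*(s - 5)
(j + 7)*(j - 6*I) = j^2 + 7*j - 6*I*j - 42*I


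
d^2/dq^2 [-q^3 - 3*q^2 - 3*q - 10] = -6*q - 6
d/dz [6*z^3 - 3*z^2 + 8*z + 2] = 18*z^2 - 6*z + 8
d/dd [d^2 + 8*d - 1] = 2*d + 8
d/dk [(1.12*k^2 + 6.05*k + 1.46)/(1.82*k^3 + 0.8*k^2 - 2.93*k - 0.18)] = (-2.0384*k^4 - 22.022*k^3 - 16.0932*k^2 - 2.7392*k + 3.1888)/(3.3124*k^6 + 2.912*k^5 - 10.0252*k^4 - 5.3432*k^3 + 8.2969*k^2 + 1.0548*k + 0.0324)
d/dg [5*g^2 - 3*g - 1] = 10*g - 3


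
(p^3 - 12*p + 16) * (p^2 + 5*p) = p^5 + 5*p^4 - 12*p^3 - 44*p^2 + 80*p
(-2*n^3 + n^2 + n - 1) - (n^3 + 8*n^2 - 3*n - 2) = -3*n^3 - 7*n^2 + 4*n + 1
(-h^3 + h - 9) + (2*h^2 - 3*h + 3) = -h^3 + 2*h^2 - 2*h - 6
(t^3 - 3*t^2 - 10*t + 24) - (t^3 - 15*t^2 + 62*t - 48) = 12*t^2 - 72*t + 72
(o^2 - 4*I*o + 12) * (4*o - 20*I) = 4*o^3 - 36*I*o^2 - 32*o - 240*I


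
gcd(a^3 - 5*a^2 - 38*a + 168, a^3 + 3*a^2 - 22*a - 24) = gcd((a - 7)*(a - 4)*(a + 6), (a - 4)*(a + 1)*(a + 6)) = a^2 + 2*a - 24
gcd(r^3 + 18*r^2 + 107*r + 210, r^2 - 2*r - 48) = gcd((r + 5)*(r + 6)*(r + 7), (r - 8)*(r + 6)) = r + 6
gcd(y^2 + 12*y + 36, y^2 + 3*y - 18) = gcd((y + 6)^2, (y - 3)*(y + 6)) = y + 6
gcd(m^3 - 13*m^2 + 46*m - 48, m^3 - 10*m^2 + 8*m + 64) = m - 8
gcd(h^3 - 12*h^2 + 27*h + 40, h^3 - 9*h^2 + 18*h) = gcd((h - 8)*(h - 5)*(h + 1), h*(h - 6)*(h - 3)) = 1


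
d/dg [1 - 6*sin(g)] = -6*cos(g)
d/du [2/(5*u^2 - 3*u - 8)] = 2*(3 - 10*u)/(-5*u^2 + 3*u + 8)^2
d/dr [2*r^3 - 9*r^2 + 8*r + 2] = 6*r^2 - 18*r + 8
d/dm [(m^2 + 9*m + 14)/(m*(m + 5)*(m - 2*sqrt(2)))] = (-m^4 - 18*m^3 - 87*m^2 + 8*sqrt(2)*m^2 - 140*m + 56*sqrt(2)*m + 140*sqrt(2))/(m^2*(m^4 - 4*sqrt(2)*m^3 + 10*m^3 - 40*sqrt(2)*m^2 + 33*m^2 - 100*sqrt(2)*m + 80*m + 200))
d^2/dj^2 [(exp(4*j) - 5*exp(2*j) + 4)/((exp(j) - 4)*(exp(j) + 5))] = (4*exp(7*j) + 11*exp(6*j) - 231*exp(5*j) - 455*exp(4*j) + 6011*exp(3*j) + 312*exp(2*j) - 7676*exp(j) + 80)*exp(j)/(exp(6*j) + 3*exp(5*j) - 57*exp(4*j) - 119*exp(3*j) + 1140*exp(2*j) + 1200*exp(j) - 8000)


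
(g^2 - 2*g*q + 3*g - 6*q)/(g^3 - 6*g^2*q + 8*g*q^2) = (-g - 3)/(g*(-g + 4*q))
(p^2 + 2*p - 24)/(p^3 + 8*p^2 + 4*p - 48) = (p - 4)/(p^2 + 2*p - 8)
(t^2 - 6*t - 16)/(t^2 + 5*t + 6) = (t - 8)/(t + 3)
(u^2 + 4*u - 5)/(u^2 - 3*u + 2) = (u + 5)/(u - 2)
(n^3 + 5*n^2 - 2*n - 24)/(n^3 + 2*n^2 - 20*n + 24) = (n^2 + 7*n + 12)/(n^2 + 4*n - 12)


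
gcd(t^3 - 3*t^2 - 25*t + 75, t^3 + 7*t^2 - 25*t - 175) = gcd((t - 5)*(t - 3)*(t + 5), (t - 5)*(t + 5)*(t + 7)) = t^2 - 25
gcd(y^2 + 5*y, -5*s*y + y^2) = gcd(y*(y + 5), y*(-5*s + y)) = y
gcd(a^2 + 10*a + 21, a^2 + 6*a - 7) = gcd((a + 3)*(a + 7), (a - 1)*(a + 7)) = a + 7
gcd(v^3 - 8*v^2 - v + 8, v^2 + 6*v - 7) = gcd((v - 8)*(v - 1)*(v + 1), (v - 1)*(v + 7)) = v - 1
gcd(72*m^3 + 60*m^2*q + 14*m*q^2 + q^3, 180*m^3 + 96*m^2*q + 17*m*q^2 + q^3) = 36*m^2 + 12*m*q + q^2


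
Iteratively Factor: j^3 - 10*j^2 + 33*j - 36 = (j - 3)*(j^2 - 7*j + 12) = (j - 4)*(j - 3)*(j - 3)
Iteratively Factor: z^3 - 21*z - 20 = (z - 5)*(z^2 + 5*z + 4) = (z - 5)*(z + 4)*(z + 1)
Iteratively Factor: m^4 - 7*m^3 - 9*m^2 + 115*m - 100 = (m - 1)*(m^3 - 6*m^2 - 15*m + 100) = (m - 5)*(m - 1)*(m^2 - m - 20) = (m - 5)^2*(m - 1)*(m + 4)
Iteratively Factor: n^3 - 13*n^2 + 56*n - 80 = (n - 5)*(n^2 - 8*n + 16) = (n - 5)*(n - 4)*(n - 4)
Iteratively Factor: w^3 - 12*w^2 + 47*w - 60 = (w - 3)*(w^2 - 9*w + 20) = (w - 4)*(w - 3)*(w - 5)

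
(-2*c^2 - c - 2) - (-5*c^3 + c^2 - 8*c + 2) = 5*c^3 - 3*c^2 + 7*c - 4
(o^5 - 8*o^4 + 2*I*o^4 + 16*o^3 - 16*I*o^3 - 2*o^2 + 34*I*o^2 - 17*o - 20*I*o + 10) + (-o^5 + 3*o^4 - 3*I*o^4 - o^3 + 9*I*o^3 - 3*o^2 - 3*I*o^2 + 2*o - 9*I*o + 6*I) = -5*o^4 - I*o^4 + 15*o^3 - 7*I*o^3 - 5*o^2 + 31*I*o^2 - 15*o - 29*I*o + 10 + 6*I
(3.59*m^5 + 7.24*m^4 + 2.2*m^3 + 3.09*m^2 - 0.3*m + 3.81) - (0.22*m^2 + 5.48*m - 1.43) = 3.59*m^5 + 7.24*m^4 + 2.2*m^3 + 2.87*m^2 - 5.78*m + 5.24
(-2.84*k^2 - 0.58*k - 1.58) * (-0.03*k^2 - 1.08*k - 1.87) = 0.0852*k^4 + 3.0846*k^3 + 5.9846*k^2 + 2.791*k + 2.9546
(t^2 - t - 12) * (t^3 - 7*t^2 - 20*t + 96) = t^5 - 8*t^4 - 25*t^3 + 200*t^2 + 144*t - 1152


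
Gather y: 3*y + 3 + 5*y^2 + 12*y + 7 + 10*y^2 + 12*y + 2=15*y^2 + 27*y + 12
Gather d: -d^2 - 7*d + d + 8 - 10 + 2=-d^2 - 6*d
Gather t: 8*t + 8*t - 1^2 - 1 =16*t - 2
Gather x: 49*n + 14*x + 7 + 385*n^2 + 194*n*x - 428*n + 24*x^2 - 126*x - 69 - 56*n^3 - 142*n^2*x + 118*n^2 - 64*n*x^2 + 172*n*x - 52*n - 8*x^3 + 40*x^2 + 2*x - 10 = -56*n^3 + 503*n^2 - 431*n - 8*x^3 + x^2*(64 - 64*n) + x*(-142*n^2 + 366*n - 110) - 72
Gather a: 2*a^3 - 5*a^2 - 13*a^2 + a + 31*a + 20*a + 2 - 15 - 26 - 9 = 2*a^3 - 18*a^2 + 52*a - 48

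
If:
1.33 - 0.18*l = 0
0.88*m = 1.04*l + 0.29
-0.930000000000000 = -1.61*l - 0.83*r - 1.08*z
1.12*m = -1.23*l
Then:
No Solution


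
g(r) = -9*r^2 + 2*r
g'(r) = 2 - 18*r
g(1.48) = -16.75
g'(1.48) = -24.64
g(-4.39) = -182.23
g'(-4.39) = 81.02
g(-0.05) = -0.12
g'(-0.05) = 2.90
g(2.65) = -57.90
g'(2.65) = -45.70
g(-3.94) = -147.59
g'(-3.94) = 72.92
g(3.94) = -131.83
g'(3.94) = -68.92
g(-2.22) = -48.80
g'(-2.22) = 41.96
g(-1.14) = -13.98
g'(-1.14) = 22.52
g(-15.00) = -2055.00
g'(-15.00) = 272.00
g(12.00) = -1272.00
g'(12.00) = -214.00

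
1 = 1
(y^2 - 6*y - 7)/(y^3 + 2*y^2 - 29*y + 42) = (y^2 - 6*y - 7)/(y^3 + 2*y^2 - 29*y + 42)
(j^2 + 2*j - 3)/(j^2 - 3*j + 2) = (j + 3)/(j - 2)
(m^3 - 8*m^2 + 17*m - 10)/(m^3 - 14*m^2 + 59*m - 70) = (m - 1)/(m - 7)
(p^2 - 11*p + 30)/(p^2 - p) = (p^2 - 11*p + 30)/(p*(p - 1))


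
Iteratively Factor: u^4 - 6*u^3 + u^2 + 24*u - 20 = (u - 2)*(u^3 - 4*u^2 - 7*u + 10) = (u - 2)*(u + 2)*(u^2 - 6*u + 5) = (u - 5)*(u - 2)*(u + 2)*(u - 1)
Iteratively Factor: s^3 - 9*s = (s)*(s^2 - 9) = s*(s - 3)*(s + 3)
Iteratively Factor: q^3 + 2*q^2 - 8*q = (q + 4)*(q^2 - 2*q) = (q - 2)*(q + 4)*(q)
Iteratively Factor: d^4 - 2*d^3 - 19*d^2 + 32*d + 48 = (d - 3)*(d^3 + d^2 - 16*d - 16) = (d - 4)*(d - 3)*(d^2 + 5*d + 4) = (d - 4)*(d - 3)*(d + 4)*(d + 1)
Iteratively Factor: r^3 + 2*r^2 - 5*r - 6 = (r + 1)*(r^2 + r - 6) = (r - 2)*(r + 1)*(r + 3)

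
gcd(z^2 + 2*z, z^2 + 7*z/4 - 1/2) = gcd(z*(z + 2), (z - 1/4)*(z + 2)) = z + 2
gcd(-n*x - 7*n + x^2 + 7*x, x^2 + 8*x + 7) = x + 7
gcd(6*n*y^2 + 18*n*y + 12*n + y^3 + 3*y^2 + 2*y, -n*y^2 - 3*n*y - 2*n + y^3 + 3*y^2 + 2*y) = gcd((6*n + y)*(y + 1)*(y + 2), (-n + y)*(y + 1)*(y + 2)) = y^2 + 3*y + 2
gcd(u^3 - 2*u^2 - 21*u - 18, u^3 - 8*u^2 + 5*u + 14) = u + 1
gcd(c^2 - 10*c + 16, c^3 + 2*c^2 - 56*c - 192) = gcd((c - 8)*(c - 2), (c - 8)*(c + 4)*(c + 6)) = c - 8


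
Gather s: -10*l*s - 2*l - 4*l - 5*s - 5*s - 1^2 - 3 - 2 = -6*l + s*(-10*l - 10) - 6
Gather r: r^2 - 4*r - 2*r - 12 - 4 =r^2 - 6*r - 16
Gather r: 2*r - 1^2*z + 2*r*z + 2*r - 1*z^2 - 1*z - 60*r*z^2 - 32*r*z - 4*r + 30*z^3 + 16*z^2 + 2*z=r*(-60*z^2 - 30*z) + 30*z^3 + 15*z^2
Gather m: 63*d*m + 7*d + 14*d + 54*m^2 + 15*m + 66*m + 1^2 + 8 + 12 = 21*d + 54*m^2 + m*(63*d + 81) + 21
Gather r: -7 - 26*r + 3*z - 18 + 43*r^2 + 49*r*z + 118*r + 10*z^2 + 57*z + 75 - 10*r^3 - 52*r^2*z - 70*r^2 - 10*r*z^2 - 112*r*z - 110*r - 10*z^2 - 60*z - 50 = -10*r^3 + r^2*(-52*z - 27) + r*(-10*z^2 - 63*z - 18)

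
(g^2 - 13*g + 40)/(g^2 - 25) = (g - 8)/(g + 5)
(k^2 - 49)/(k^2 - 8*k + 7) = (k + 7)/(k - 1)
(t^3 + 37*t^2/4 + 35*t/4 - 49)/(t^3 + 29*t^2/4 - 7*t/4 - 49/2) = (t + 4)/(t + 2)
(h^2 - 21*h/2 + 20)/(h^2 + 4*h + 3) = (h^2 - 21*h/2 + 20)/(h^2 + 4*h + 3)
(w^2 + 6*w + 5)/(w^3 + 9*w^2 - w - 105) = (w + 1)/(w^2 + 4*w - 21)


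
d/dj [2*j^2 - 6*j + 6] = 4*j - 6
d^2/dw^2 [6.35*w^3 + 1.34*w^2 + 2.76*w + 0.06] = 38.1*w + 2.68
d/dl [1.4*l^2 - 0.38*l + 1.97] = 2.8*l - 0.38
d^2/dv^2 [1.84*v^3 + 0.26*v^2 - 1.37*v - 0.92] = 11.04*v + 0.52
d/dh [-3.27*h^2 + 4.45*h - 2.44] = 4.45 - 6.54*h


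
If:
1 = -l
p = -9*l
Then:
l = -1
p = 9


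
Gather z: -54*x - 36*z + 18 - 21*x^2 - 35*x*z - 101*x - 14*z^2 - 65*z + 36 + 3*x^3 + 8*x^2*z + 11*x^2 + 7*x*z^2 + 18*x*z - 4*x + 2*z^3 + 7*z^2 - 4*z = 3*x^3 - 10*x^2 - 159*x + 2*z^3 + z^2*(7*x - 7) + z*(8*x^2 - 17*x - 105) + 54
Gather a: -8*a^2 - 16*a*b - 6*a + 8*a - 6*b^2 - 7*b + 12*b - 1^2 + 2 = -8*a^2 + a*(2 - 16*b) - 6*b^2 + 5*b + 1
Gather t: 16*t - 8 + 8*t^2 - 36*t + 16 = 8*t^2 - 20*t + 8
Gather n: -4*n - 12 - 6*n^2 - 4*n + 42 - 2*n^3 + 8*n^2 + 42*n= -2*n^3 + 2*n^2 + 34*n + 30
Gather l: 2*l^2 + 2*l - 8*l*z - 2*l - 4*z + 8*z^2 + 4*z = 2*l^2 - 8*l*z + 8*z^2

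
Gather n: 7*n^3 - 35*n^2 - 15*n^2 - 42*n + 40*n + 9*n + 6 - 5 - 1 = 7*n^3 - 50*n^2 + 7*n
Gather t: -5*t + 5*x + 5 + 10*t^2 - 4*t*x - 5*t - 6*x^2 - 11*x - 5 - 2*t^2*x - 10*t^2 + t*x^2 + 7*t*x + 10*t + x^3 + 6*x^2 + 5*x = -2*t^2*x + t*(x^2 + 3*x) + x^3 - x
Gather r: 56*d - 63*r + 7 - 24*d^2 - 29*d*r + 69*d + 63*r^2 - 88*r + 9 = -24*d^2 + 125*d + 63*r^2 + r*(-29*d - 151) + 16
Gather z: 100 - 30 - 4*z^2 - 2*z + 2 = -4*z^2 - 2*z + 72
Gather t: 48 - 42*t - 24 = 24 - 42*t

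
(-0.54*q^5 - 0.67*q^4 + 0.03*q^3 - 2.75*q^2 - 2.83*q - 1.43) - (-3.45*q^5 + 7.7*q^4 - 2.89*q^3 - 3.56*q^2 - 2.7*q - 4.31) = 2.91*q^5 - 8.37*q^4 + 2.92*q^3 + 0.81*q^2 - 0.13*q + 2.88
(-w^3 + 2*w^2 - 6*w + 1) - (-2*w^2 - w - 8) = -w^3 + 4*w^2 - 5*w + 9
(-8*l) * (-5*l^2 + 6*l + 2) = 40*l^3 - 48*l^2 - 16*l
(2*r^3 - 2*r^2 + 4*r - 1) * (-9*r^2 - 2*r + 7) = -18*r^5 + 14*r^4 - 18*r^3 - 13*r^2 + 30*r - 7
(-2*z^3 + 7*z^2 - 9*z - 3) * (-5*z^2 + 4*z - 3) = 10*z^5 - 43*z^4 + 79*z^3 - 42*z^2 + 15*z + 9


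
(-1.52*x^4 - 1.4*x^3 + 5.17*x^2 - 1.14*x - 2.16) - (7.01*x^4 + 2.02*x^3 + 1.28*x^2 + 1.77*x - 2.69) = -8.53*x^4 - 3.42*x^3 + 3.89*x^2 - 2.91*x + 0.53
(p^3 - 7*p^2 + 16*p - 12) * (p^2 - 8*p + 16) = p^5 - 15*p^4 + 88*p^3 - 252*p^2 + 352*p - 192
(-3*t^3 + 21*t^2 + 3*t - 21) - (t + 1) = -3*t^3 + 21*t^2 + 2*t - 22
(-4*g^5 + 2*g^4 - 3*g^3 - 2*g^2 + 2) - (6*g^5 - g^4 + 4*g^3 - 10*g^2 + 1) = -10*g^5 + 3*g^4 - 7*g^3 + 8*g^2 + 1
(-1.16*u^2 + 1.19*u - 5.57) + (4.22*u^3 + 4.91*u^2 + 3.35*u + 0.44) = 4.22*u^3 + 3.75*u^2 + 4.54*u - 5.13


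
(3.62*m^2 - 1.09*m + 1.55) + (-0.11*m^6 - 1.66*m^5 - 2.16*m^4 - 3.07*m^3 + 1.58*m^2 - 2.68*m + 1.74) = -0.11*m^6 - 1.66*m^5 - 2.16*m^4 - 3.07*m^3 + 5.2*m^2 - 3.77*m + 3.29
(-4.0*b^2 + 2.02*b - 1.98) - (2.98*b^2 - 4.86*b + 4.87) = -6.98*b^2 + 6.88*b - 6.85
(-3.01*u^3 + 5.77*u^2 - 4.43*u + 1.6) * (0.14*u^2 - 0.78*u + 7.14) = -0.4214*u^5 + 3.1556*u^4 - 26.6122*u^3 + 44.8772*u^2 - 32.8782*u + 11.424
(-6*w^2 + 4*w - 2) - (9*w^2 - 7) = -15*w^2 + 4*w + 5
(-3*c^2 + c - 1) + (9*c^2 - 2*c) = 6*c^2 - c - 1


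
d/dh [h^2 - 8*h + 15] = 2*h - 8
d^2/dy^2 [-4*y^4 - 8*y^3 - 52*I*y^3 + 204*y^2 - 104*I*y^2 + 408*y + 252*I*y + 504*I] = -48*y^2 - y*(48 + 312*I) + 408 - 208*I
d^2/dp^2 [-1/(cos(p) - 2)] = (cos(p)^2 + 2*cos(p) - 2)/(cos(p) - 2)^3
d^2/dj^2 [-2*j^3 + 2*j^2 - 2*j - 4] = 4 - 12*j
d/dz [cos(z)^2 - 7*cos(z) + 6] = (7 - 2*cos(z))*sin(z)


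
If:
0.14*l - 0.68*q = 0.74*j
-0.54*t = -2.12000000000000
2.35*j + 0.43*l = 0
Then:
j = -0.451792336217553*q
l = 2.46909765142151*q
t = 3.93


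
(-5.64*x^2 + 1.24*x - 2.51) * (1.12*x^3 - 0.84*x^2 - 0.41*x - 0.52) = -6.3168*x^5 + 6.1264*x^4 - 1.5404*x^3 + 4.5328*x^2 + 0.3843*x + 1.3052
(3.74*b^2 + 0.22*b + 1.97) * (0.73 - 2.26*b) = -8.4524*b^3 + 2.233*b^2 - 4.2916*b + 1.4381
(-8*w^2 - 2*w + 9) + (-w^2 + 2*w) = 9 - 9*w^2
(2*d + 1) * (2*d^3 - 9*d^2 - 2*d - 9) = 4*d^4 - 16*d^3 - 13*d^2 - 20*d - 9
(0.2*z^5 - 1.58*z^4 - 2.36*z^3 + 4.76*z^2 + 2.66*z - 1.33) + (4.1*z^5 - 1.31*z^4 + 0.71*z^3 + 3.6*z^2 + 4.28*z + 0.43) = 4.3*z^5 - 2.89*z^4 - 1.65*z^3 + 8.36*z^2 + 6.94*z - 0.9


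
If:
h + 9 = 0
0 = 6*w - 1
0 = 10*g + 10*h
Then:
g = 9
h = -9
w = 1/6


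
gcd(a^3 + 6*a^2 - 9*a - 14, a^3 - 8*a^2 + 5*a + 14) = a^2 - a - 2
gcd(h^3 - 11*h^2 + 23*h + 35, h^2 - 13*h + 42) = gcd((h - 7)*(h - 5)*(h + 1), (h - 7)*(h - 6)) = h - 7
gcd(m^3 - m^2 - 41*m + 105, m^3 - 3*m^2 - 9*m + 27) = m - 3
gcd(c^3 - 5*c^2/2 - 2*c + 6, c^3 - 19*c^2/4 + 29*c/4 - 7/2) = c - 2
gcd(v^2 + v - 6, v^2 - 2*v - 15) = v + 3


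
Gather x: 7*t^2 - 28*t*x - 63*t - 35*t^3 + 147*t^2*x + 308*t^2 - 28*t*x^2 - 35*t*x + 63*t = -35*t^3 + 315*t^2 - 28*t*x^2 + x*(147*t^2 - 63*t)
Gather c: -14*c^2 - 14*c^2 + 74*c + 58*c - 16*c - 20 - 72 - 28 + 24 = -28*c^2 + 116*c - 96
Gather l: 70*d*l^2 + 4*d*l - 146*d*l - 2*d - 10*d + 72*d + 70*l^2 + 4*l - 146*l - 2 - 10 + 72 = 60*d + l^2*(70*d + 70) + l*(-142*d - 142) + 60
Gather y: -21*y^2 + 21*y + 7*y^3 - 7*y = 7*y^3 - 21*y^2 + 14*y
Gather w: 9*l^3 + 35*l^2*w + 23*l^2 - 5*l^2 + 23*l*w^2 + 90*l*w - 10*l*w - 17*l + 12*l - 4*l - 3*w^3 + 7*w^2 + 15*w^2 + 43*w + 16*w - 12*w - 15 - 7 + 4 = 9*l^3 + 18*l^2 - 9*l - 3*w^3 + w^2*(23*l + 22) + w*(35*l^2 + 80*l + 47) - 18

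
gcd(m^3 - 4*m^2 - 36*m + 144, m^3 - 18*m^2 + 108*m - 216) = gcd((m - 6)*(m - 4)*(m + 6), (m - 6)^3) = m - 6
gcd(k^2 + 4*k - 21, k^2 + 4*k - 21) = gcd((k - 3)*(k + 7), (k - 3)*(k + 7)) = k^2 + 4*k - 21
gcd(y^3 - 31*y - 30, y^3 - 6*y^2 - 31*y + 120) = y + 5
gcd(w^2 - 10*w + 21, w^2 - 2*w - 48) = 1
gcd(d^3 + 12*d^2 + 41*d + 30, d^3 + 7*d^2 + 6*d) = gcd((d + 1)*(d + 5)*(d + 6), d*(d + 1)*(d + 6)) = d^2 + 7*d + 6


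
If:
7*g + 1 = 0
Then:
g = -1/7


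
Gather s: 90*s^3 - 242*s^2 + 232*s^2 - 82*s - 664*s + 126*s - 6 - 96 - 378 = 90*s^3 - 10*s^2 - 620*s - 480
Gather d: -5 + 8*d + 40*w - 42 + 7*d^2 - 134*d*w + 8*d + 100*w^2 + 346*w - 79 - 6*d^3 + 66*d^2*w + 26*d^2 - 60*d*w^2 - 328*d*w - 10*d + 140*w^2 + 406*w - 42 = -6*d^3 + d^2*(66*w + 33) + d*(-60*w^2 - 462*w + 6) + 240*w^2 + 792*w - 168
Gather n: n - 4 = n - 4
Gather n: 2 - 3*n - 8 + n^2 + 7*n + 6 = n^2 + 4*n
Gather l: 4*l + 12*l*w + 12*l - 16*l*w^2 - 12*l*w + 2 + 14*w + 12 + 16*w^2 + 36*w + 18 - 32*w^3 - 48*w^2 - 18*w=l*(16 - 16*w^2) - 32*w^3 - 32*w^2 + 32*w + 32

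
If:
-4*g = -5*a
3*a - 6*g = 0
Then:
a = 0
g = 0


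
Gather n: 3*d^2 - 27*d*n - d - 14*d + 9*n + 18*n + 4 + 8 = 3*d^2 - 15*d + n*(27 - 27*d) + 12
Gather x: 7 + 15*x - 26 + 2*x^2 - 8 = 2*x^2 + 15*x - 27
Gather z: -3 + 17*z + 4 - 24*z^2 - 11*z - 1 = -24*z^2 + 6*z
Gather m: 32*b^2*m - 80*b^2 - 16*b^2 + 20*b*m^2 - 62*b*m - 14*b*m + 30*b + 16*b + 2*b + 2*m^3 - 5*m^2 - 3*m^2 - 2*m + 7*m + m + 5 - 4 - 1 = -96*b^2 + 48*b + 2*m^3 + m^2*(20*b - 8) + m*(32*b^2 - 76*b + 6)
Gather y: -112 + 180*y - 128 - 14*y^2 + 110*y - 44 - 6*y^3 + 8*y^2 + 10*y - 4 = -6*y^3 - 6*y^2 + 300*y - 288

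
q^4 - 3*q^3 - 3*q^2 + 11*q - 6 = (q - 3)*(q - 1)^2*(q + 2)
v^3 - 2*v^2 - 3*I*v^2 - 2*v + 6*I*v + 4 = (v - 2)*(v - 2*I)*(v - I)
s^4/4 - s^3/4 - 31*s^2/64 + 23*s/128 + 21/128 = (s/4 + 1/4)*(s - 7/4)*(s - 3/4)*(s + 1/2)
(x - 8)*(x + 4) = x^2 - 4*x - 32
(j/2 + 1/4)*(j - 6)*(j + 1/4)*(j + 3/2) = j^4/2 - 15*j^3/8 - 49*j^2/8 - 117*j/32 - 9/16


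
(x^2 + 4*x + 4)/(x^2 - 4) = (x + 2)/(x - 2)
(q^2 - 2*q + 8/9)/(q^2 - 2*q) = (q^2 - 2*q + 8/9)/(q*(q - 2))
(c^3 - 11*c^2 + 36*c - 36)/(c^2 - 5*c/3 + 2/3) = 3*(c^3 - 11*c^2 + 36*c - 36)/(3*c^2 - 5*c + 2)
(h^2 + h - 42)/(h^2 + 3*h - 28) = (h - 6)/(h - 4)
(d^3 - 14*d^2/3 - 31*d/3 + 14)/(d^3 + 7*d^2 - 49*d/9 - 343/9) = 3*(d^2 - 7*d + 6)/(3*d^2 + 14*d - 49)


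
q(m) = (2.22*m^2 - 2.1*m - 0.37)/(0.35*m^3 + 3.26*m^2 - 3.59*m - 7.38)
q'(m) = (4.44*m - 2.1)/(0.35*m^3 + 3.26*m^2 - 3.59*m - 7.38) + (-1.05*m^2 - 6.52*m + 3.59)*(2.22*m^2 - 2.1*m - 0.37)/(0.35*m^3 + 3.26*m^2 - 3.59*m - 7.38)^2 = (-0.777*m^4 + 1.47*m^3 - 0.735300000000002*m^2 - 30.3548*m + 14.1697)/(0.1225*m^6 + 2.282*m^5 + 8.1146*m^4 - 28.5728*m^3 - 35.2295*m^2 + 52.9884*m + 54.4644)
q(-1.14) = 11.40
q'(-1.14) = 238.90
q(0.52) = 0.10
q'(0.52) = -0.02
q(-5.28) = 1.43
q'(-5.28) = -0.26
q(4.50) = 0.47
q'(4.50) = -0.06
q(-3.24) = 1.12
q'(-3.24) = -0.04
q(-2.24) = 1.18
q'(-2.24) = 0.25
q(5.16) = 0.44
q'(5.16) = -0.04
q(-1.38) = 2.36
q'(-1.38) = 5.85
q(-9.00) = 5.86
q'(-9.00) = -5.19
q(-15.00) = -1.32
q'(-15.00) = -0.27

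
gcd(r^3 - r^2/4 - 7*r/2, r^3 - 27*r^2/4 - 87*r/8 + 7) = r + 7/4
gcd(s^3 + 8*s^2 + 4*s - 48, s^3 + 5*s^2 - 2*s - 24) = s^2 + 2*s - 8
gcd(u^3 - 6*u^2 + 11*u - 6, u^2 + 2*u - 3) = u - 1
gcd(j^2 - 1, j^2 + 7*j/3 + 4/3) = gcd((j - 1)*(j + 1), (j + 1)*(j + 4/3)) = j + 1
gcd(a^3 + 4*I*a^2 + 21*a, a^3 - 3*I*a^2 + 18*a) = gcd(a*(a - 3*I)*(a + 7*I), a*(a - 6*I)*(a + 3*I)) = a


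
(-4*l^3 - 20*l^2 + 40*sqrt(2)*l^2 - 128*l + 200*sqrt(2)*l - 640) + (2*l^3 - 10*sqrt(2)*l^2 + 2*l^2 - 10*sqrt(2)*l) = -2*l^3 - 18*l^2 + 30*sqrt(2)*l^2 - 128*l + 190*sqrt(2)*l - 640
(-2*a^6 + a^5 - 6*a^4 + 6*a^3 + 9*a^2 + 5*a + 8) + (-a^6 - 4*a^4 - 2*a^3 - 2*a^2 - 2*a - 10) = -3*a^6 + a^5 - 10*a^4 + 4*a^3 + 7*a^2 + 3*a - 2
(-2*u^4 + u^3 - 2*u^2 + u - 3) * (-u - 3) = 2*u^5 + 5*u^4 - u^3 + 5*u^2 + 9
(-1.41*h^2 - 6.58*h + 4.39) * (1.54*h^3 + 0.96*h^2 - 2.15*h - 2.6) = -2.1714*h^5 - 11.4868*h^4 + 3.4753*h^3 + 22.0274*h^2 + 7.6695*h - 11.414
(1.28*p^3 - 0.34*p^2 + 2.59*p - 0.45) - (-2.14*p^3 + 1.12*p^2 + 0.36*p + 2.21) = 3.42*p^3 - 1.46*p^2 + 2.23*p - 2.66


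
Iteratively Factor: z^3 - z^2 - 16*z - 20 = (z + 2)*(z^2 - 3*z - 10) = (z - 5)*(z + 2)*(z + 2)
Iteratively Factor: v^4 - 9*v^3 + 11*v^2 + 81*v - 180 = (v - 5)*(v^3 - 4*v^2 - 9*v + 36) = (v - 5)*(v - 3)*(v^2 - v - 12) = (v - 5)*(v - 3)*(v + 3)*(v - 4)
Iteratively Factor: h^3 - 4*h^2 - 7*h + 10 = (h - 5)*(h^2 + h - 2) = (h - 5)*(h - 1)*(h + 2)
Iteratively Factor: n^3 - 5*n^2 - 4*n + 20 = (n - 5)*(n^2 - 4) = (n - 5)*(n + 2)*(n - 2)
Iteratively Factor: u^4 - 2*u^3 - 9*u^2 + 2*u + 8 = (u - 1)*(u^3 - u^2 - 10*u - 8) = (u - 4)*(u - 1)*(u^2 + 3*u + 2) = (u - 4)*(u - 1)*(u + 1)*(u + 2)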